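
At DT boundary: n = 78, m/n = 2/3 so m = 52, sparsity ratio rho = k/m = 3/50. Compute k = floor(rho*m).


m = 2/3*78 = 52.
rho = 3/50.
rho*m = 3/50*52 = 3.12.
k = floor(3.12) = 3.

3


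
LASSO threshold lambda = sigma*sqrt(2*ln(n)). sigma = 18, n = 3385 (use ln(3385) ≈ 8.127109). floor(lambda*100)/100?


ln(3385) ≈ 8.127109.
2*ln(n) ≈ 16.254218.
sqrt(2*ln(n)) ≈ sqrt(16.254218) ≈ 4.031652.
lambda ≈ 18*4.031652 = 72.569736.
floor(lambda*100)/100 = 72.56.

72.56


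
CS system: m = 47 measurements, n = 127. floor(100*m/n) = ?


100*m/n = 100*47/127 ≈ 37.0079.
floor = 37.

37


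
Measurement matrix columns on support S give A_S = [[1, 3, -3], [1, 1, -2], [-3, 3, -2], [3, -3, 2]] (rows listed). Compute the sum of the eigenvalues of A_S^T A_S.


Sum of eigenvalues of A_S^T A_S = trace(A_S^T A_S) = sum of squared column norms of A_S.
A_S^T A_S diagonal: [20, 28, 21].
trace = 20 + 28 + 21 = 69.

69


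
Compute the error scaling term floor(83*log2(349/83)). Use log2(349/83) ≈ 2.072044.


log2(n/k) = log2(349/83) ≈ 2.072044.
k*log2(n/k) ≈ 83*2.072044 = 171.979652.
floor(171.979652) = 171.

171


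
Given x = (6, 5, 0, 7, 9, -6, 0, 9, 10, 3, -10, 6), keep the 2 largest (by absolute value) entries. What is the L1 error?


Sorted |x_i| descending: [10, 10, 9, 9, 7, 6, 6, 6, 5, 3, 0, 0]
Keep top 2: [10, 10]
Tail entries: [9, 9, 7, 6, 6, 6, 5, 3, 0, 0]
L1 error = sum of tail = 51.

51


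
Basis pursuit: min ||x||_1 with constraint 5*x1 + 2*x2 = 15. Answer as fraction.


Axis intercepts:
  x1 = 3, x2 = 0: L1 = 3
  x1 = 0, x2 = 15/2: L1 = 15/2
x* = (3, 0)
||x*||_1 = 3.

3


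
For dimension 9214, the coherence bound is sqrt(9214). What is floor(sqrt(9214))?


95^2 = 9025 <= 9214 < 9216 = 96^2, so 95 <= sqrt(9214) < 96.
floor(sqrt(9214)) = 95.

95


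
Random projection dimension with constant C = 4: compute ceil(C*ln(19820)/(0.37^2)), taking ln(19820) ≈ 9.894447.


ln(19820) ≈ 9.894447.
eps^2 = 0.37^2 = 0.1369.
C*ln(N)/eps^2 ≈ 4*9.894447/0.1369 ≈ 289.1.
m = ceil(289.1) = 290.

290


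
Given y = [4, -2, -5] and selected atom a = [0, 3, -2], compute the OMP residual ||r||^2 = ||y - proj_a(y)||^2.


a^T a = 13.
a^T y = 4.
coeff = 4/13 = 4/13.
||r||^2 = 569/13.

569/13


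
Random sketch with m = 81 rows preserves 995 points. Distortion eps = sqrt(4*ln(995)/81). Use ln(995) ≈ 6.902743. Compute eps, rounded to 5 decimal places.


ln(995) ≈ 6.902743.
4*ln(N)/m ≈ 4*6.902743/81 ≈ 0.3408762.
eps = sqrt(0.3408762) ≈ 0.583846 ≈ 0.58385.

0.58385


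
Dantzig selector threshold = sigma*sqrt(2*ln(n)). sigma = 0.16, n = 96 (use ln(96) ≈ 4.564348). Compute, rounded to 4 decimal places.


ln(96) ≈ 4.564348.
2*ln(n) ≈ 9.128696.
sqrt(2*ln(n)) ≈ sqrt(9.128696) ≈ 3.021373.
threshold ≈ 0.16*3.021373 = 0.48341968 ≈ 0.4834.

0.4834


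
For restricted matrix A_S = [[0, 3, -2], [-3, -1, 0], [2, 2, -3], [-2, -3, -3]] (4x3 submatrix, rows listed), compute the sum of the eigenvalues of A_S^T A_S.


Sum of eigenvalues of A_S^T A_S = trace(A_S^T A_S) = sum of squared column norms of A_S.
A_S^T A_S diagonal: [17, 23, 22].
trace = 17 + 23 + 22 = 62.

62


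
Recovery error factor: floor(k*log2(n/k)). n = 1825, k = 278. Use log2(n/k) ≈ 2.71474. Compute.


log2(n/k) = log2(1825/278) ≈ 2.71474.
k*log2(n/k) ≈ 278*2.71474 = 754.69772.
floor(754.69772) = 754.

754


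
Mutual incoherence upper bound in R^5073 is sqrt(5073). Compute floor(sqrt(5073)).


71^2 = 5041 <= 5073 < 5184 = 72^2, so 71 <= sqrt(5073) < 72.
floor(sqrt(5073)) = 71.

71


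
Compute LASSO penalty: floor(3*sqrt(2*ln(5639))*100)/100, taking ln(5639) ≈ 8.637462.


ln(5639) ≈ 8.637462.
2*ln(n) ≈ 17.274924.
sqrt(2*ln(n)) ≈ sqrt(17.274924) ≈ 4.156311.
lambda ≈ 3*4.156311 = 12.468933.
floor(lambda*100)/100 = 12.46.

12.46


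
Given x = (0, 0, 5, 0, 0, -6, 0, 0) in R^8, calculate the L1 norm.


Non-zero entries: [(2, 5), (5, -6)]
Absolute values: [5, 6]
||x||_1 = sum = 11.

11


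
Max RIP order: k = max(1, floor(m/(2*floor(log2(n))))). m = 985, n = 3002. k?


floor(log2(3002)) = 11.
2*11 = 22.
m/(2*floor(log2(n))) = 985/22 ≈ 44.7727.
floor = 44.
k = max(1, 44) = 44.

44


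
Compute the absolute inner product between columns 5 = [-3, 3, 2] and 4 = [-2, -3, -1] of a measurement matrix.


Inner product: -3*-2 + 3*-3 + 2*-1
Products: [6, -9, -2]
Sum = -5.
|dot| = 5.

5


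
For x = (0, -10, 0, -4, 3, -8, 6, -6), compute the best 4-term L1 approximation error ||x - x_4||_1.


Sorted |x_i| descending: [10, 8, 6, 6, 4, 3, 0, 0]
Keep top 4: [10, 8, 6, 6]
Tail entries: [4, 3, 0, 0]
L1 error = sum of tail = 7.

7


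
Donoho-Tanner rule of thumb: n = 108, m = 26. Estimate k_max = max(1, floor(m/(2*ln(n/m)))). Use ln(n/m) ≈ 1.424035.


n/m = 108/26 = 54/13.
ln(n/m) ≈ 1.424035.
2*ln(n/m) ≈ 2.84807.
m/(2*ln(n/m)) ≈ 26/2.84807 ≈ 9.129.
floor = 9.
k_max = max(1, 9) = 9.

9


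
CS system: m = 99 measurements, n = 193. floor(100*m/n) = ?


100*m/n = 100*99/193 ≈ 51.2953.
floor = 51.

51


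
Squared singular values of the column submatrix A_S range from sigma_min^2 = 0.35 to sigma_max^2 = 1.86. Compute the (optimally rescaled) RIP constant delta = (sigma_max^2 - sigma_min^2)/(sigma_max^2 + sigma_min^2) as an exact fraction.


lambda_max - lambda_min = 1.86 - 0.35 = 1.51.
lambda_max + lambda_min = 1.86 + 0.35 = 2.21.
delta = 1.51/2.21 = 151/221.

151/221


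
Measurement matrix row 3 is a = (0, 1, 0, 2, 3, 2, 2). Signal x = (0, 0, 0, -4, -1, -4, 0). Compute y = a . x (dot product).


Non-zero terms: ['2*-4', '3*-1', '2*-4']
Products: [-8, -3, -8]
y = sum = -19.

-19


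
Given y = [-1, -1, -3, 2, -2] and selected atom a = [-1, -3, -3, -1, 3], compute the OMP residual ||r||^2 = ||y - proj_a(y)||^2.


a^T a = 29.
a^T y = 5.
coeff = 5/29 = 5/29.
||r||^2 = 526/29.

526/29


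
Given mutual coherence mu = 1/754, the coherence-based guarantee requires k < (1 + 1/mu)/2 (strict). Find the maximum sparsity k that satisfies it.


1/mu = 754.
1 + 1/mu = 755.
(1 + 1/mu)/2 = 377.5 is not an integer, so k_max = floor(377.5) = 377.

377


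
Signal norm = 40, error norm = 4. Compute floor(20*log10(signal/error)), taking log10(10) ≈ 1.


||x||/||e|| = 40/4 = 10.
log10(10) ≈ 1.
20*log10(||x||/||e||) ≈ 20*1 = 20.
floor(20) = 20.

20


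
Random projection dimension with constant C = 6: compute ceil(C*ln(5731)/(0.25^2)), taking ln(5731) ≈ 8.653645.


ln(5731) ≈ 8.653645.
eps^2 = 0.25^2 = 0.0625.
C*ln(N)/eps^2 ≈ 6*8.653645/0.0625 ≈ 830.7499.
m = ceil(830.7499) = 831.

831


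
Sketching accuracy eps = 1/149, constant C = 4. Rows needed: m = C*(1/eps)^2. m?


1/eps = 149.
(1/eps)^2 = 22201.
m = 4*22201 = 88804.

88804


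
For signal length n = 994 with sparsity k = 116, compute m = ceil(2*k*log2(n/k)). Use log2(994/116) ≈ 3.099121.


log2(n/k) = log2(994/116) ≈ 3.099121.
2*k*log2(n/k) ≈ 2*116*3.099121 = 718.996072.
m = ceil(718.996072) = 719.

719


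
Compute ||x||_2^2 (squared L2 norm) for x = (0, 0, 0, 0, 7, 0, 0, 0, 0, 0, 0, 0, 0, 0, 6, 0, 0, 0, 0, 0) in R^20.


Non-zero entries: [(4, 7), (14, 6)]
Squares: [49, 36]
||x||_2^2 = sum = 85.

85


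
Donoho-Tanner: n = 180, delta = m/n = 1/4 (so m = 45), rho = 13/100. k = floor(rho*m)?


m = 1/4*180 = 45.
rho = 13/100.
rho*m = 13/100*45 = 5.85.
k = floor(5.85) = 5.

5


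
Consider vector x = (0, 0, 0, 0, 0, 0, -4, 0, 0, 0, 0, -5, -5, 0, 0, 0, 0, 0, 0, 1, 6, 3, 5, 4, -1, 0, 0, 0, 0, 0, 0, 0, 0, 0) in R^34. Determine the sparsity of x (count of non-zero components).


Non-zero positions: [6, 11, 12, 19, 20, 21, 22, 23, 24].
Sparsity = 9.

9


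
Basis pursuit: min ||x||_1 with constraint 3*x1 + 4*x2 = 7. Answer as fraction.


Axis intercepts:
  x1 = 7/3, x2 = 0: L1 = 7/3
  x1 = 0, x2 = 7/4: L1 = 7/4
x* = (0, 7/4)
||x*||_1 = 7/4.

7/4


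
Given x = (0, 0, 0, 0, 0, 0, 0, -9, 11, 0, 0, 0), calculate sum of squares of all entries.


Non-zero entries: [(7, -9), (8, 11)]
Squares: [81, 121]
||x||_2^2 = sum = 202.

202


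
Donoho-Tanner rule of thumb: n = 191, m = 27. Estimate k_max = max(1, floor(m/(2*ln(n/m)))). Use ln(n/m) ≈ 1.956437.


n/m = 191/27.
ln(n/m) ≈ 1.956437.
2*ln(n/m) ≈ 3.912874.
m/(2*ln(n/m)) ≈ 27/3.912874 ≈ 6.9003.
floor = 6.
k_max = max(1, 6) = 6.

6


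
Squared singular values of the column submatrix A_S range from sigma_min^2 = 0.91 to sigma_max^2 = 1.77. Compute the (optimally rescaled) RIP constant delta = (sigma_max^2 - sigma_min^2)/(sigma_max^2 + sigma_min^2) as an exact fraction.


lambda_max - lambda_min = 1.77 - 0.91 = 0.86.
lambda_max + lambda_min = 1.77 + 0.91 = 2.68.
delta = 0.86/2.68 = 86/268 = 43/134.

43/134


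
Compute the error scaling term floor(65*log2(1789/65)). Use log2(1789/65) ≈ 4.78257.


log2(n/k) = log2(1789/65) ≈ 4.78257.
k*log2(n/k) ≈ 65*4.78257 = 310.86705.
floor(310.86705) = 310.

310


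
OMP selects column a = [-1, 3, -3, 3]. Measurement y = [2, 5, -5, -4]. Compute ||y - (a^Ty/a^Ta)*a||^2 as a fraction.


a^T a = 28.
a^T y = 16.
coeff = 16/28 = 4/7.
||r||^2 = 426/7.

426/7


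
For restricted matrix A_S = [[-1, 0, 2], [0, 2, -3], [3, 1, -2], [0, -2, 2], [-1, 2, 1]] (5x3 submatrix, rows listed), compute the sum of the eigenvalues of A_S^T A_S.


Sum of eigenvalues of A_S^T A_S = trace(A_S^T A_S) = sum of squared column norms of A_S.
A_S^T A_S diagonal: [11, 13, 22].
trace = 11 + 13 + 22 = 46.

46


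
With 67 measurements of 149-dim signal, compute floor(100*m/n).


100*m/n = 100*67/149 ≈ 44.9664.
floor = 44.

44


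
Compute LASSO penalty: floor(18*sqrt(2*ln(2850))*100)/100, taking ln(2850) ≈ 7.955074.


ln(2850) ≈ 7.955074.
2*ln(n) ≈ 15.910148.
sqrt(2*ln(n)) ≈ sqrt(15.910148) ≈ 3.988753.
lambda ≈ 18*3.988753 = 71.797554.
floor(lambda*100)/100 = 71.79.

71.79


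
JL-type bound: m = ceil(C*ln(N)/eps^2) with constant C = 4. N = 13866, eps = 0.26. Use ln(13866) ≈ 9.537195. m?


ln(13866) ≈ 9.537195.
eps^2 = 0.26^2 = 0.0676.
C*ln(N)/eps^2 ≈ 4*9.537195/0.0676 ≈ 564.3311.
m = ceil(564.3311) = 565.

565


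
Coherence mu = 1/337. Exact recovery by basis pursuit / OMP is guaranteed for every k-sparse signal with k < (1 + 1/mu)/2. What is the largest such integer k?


1/mu = 337.
1 + 1/mu = 338.
(1 + 1/mu)/2 = 169 is an integer and the inequality is strict, so k_max = 169 - 1 = 168.

168


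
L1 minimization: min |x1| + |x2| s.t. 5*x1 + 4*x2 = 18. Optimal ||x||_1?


Axis intercepts:
  x1 = 18/5, x2 = 0: L1 = 18/5
  x1 = 0, x2 = 9/2: L1 = 9/2
x* = (18/5, 0)
||x*||_1 = 18/5.

18/5


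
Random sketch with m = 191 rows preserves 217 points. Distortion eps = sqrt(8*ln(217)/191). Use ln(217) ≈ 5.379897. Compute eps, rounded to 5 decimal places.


ln(217) ≈ 5.379897.
8*ln(N)/m ≈ 8*5.379897/191 ≈ 0.225336.
eps = sqrt(0.225336) ≈ 0.4746957 ≈ 0.47470.

0.47470


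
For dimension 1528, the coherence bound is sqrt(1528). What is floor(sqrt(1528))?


39^2 = 1521 <= 1528 < 1600 = 40^2, so 39 <= sqrt(1528) < 40.
floor(sqrt(1528)) = 39.

39


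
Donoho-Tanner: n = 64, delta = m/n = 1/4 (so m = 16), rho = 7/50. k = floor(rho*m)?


m = 1/4*64 = 16.
rho = 7/50.
rho*m = 7/50*16 = 2.24.
k = floor(2.24) = 2.

2


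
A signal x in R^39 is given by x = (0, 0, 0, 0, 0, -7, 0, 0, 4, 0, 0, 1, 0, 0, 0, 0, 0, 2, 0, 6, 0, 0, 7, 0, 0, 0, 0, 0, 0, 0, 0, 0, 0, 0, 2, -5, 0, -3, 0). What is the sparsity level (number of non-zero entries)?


Non-zero positions: [5, 8, 11, 17, 19, 22, 34, 35, 37].
Sparsity = 9.

9


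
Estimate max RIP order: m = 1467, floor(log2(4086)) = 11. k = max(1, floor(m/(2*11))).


floor(log2(4086)) = 11.
2*11 = 22.
m/(2*floor(log2(n))) = 1467/22 ≈ 66.6818.
floor = 66.
k = max(1, 66) = 66.

66


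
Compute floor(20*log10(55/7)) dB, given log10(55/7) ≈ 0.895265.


||x||/||e|| = 55/7.
log10(55/7) ≈ 0.895265.
20*log10(||x||/||e||) ≈ 20*0.895265 = 17.9053.
floor(17.9053) = 17.

17


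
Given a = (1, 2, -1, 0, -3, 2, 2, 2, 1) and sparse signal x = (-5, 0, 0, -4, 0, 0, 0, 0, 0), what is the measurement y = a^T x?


Non-zero terms: ['1*-5', '0*-4']
Products: [-5, 0]
y = sum = -5.

-5


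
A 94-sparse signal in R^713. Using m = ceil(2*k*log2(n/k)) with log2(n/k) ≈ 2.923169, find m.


log2(n/k) = log2(713/94) ≈ 2.923169.
2*k*log2(n/k) ≈ 2*94*2.923169 = 549.555772.
m = ceil(549.555772) = 550.

550


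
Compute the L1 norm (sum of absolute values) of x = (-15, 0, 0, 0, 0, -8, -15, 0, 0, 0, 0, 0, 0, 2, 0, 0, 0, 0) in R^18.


Non-zero entries: [(0, -15), (5, -8), (6, -15), (13, 2)]
Absolute values: [15, 8, 15, 2]
||x||_1 = sum = 40.

40


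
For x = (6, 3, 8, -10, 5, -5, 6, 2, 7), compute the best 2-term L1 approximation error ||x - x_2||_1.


Sorted |x_i| descending: [10, 8, 7, 6, 6, 5, 5, 3, 2]
Keep top 2: [10, 8]
Tail entries: [7, 6, 6, 5, 5, 3, 2]
L1 error = sum of tail = 34.

34


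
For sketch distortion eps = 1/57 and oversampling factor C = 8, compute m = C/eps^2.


1/eps = 57.
(1/eps)^2 = 3249.
m = 8*3249 = 25992.

25992


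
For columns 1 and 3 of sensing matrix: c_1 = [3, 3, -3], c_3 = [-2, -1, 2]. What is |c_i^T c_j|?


Inner product: 3*-2 + 3*-1 + -3*2
Products: [-6, -3, -6]
Sum = -15.
|dot| = 15.

15


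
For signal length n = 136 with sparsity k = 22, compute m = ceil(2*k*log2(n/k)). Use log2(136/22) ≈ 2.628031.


log2(n/k) = log2(136/22) ≈ 2.628031.
2*k*log2(n/k) ≈ 2*22*2.628031 = 115.633364.
m = ceil(115.633364) = 116.

116


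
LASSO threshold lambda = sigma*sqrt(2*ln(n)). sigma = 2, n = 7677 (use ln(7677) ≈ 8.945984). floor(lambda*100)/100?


ln(7677) ≈ 8.945984.
2*ln(n) ≈ 17.891968.
sqrt(2*ln(n)) ≈ sqrt(17.891968) ≈ 4.22989.
lambda ≈ 2*4.22989 = 8.45978.
floor(lambda*100)/100 = 8.45.

8.45


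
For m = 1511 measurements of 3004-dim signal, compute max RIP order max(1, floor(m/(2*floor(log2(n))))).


floor(log2(3004)) = 11.
2*11 = 22.
m/(2*floor(log2(n))) = 1511/22 ≈ 68.6818.
floor = 68.
k = max(1, 68) = 68.

68


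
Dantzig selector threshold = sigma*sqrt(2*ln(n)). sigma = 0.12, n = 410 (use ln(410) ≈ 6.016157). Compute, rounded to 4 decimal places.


ln(410) ≈ 6.016157.
2*ln(n) ≈ 12.032314.
sqrt(2*ln(n)) ≈ sqrt(12.032314) ≈ 3.468763.
threshold ≈ 0.12*3.468763 = 0.41625156 ≈ 0.4163.

0.4163


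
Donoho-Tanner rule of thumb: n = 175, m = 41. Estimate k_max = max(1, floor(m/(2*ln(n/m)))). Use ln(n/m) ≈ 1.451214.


n/m = 175/41.
ln(n/m) ≈ 1.451214.
2*ln(n/m) ≈ 2.902428.
m/(2*ln(n/m)) ≈ 41/2.902428 ≈ 14.1261.
floor = 14.
k_max = max(1, 14) = 14.

14


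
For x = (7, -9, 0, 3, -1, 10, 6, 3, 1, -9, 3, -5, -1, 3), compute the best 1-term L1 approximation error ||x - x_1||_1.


Sorted |x_i| descending: [10, 9, 9, 7, 6, 5, 3, 3, 3, 3, 1, 1, 1, 0]
Keep top 1: [10]
Tail entries: [9, 9, 7, 6, 5, 3, 3, 3, 3, 1, 1, 1, 0]
L1 error = sum of tail = 51.

51


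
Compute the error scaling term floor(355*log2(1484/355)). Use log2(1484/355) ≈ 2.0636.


log2(n/k) = log2(1484/355) ≈ 2.0636.
k*log2(n/k) ≈ 355*2.0636 = 732.578.
floor(732.578) = 732.

732


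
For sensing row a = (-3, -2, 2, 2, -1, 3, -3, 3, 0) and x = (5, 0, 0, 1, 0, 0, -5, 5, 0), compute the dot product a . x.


Non-zero terms: ['-3*5', '2*1', '-3*-5', '3*5']
Products: [-15, 2, 15, 15]
y = sum = 17.

17


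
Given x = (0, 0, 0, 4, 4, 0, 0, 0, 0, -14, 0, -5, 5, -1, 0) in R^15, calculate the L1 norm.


Non-zero entries: [(3, 4), (4, 4), (9, -14), (11, -5), (12, 5), (13, -1)]
Absolute values: [4, 4, 14, 5, 5, 1]
||x||_1 = sum = 33.

33


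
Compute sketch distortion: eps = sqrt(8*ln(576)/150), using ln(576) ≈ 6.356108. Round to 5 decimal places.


ln(576) ≈ 6.356108.
8*ln(N)/m ≈ 8*6.356108/150 ≈ 0.33899243.
eps = sqrt(0.33899243) ≈ 0.5822306 ≈ 0.58223.

0.58223


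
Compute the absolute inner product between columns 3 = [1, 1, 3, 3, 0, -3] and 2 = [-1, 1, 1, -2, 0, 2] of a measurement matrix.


Inner product: 1*-1 + 1*1 + 3*1 + 3*-2 + 0*0 + -3*2
Products: [-1, 1, 3, -6, 0, -6]
Sum = -9.
|dot| = 9.

9


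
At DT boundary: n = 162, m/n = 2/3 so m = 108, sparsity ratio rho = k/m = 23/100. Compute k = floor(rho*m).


m = 2/3*162 = 108.
rho = 23/100.
rho*m = 23/100*108 = 24.84.
k = floor(24.84) = 24.

24


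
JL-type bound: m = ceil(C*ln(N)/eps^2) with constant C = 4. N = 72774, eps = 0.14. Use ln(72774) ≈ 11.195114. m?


ln(72774) ≈ 11.195114.
eps^2 = 0.14^2 = 0.0196.
C*ln(N)/eps^2 ≈ 4*11.195114/0.0196 ≈ 2284.7171.
m = ceil(2284.7171) = 2285.

2285


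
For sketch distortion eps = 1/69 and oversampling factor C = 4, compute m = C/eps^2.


1/eps = 69.
(1/eps)^2 = 4761.
m = 4*4761 = 19044.

19044


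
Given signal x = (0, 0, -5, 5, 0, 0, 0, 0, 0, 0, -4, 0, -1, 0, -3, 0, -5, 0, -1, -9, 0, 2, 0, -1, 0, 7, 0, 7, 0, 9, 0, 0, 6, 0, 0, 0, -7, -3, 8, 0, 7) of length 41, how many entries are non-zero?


Non-zero positions: [2, 3, 10, 12, 14, 16, 18, 19, 21, 23, 25, 27, 29, 32, 36, 37, 38, 40].
Sparsity = 18.

18


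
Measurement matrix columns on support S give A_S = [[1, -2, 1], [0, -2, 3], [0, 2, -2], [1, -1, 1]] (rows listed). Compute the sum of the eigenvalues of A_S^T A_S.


Sum of eigenvalues of A_S^T A_S = trace(A_S^T A_S) = sum of squared column norms of A_S.
A_S^T A_S diagonal: [2, 13, 15].
trace = 2 + 13 + 15 = 30.

30


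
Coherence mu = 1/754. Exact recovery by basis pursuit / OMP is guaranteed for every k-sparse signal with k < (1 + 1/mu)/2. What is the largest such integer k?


1/mu = 754.
1 + 1/mu = 755.
(1 + 1/mu)/2 = 377.5 is not an integer, so k_max = floor(377.5) = 377.

377


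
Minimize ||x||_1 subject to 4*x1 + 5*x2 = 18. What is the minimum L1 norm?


Axis intercepts:
  x1 = 9/2, x2 = 0: L1 = 9/2
  x1 = 0, x2 = 18/5: L1 = 18/5
x* = (0, 18/5)
||x*||_1 = 18/5.

18/5


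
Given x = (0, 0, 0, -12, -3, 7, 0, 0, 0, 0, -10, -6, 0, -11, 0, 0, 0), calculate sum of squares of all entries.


Non-zero entries: [(3, -12), (4, -3), (5, 7), (10, -10), (11, -6), (13, -11)]
Squares: [144, 9, 49, 100, 36, 121]
||x||_2^2 = sum = 459.

459


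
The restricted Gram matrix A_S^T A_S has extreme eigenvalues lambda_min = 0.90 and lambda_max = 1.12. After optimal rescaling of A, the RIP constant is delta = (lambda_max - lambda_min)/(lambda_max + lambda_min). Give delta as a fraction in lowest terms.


lambda_max - lambda_min = 1.12 - 0.90 = 0.22.
lambda_max + lambda_min = 1.12 + 0.90 = 2.02.
delta = 0.22/2.02 = 22/202 = 11/101.

11/101


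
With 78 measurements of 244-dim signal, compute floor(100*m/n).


100*m/n = 100*78/244 ≈ 31.9672.
floor = 31.

31


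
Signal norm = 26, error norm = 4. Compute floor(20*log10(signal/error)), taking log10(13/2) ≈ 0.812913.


||x||/||e|| = 26/4 = 13/2.
log10(13/2) ≈ 0.812913.
20*log10(||x||/||e||) ≈ 20*0.812913 = 16.25826.
floor(16.25826) = 16.

16


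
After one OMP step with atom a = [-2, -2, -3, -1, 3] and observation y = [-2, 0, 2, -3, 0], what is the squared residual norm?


a^T a = 27.
a^T y = 1.
coeff = 1/27 = 1/27.
||r||^2 = 458/27.

458/27


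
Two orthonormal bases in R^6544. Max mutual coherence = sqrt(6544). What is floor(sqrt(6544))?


80^2 = 6400 <= 6544 < 6561 = 81^2, so 80 <= sqrt(6544) < 81.
floor(sqrt(6544)) = 80.

80


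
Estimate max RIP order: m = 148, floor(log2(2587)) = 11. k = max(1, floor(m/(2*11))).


floor(log2(2587)) = 11.
2*11 = 22.
m/(2*floor(log2(n))) = 148/22 ≈ 6.7273.
floor = 6.
k = max(1, 6) = 6.

6


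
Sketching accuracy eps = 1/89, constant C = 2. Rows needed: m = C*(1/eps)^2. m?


1/eps = 89.
(1/eps)^2 = 7921.
m = 2*7921 = 15842.

15842


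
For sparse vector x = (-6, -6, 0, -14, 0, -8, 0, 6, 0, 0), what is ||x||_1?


Non-zero entries: [(0, -6), (1, -6), (3, -14), (5, -8), (7, 6)]
Absolute values: [6, 6, 14, 8, 6]
||x||_1 = sum = 40.

40


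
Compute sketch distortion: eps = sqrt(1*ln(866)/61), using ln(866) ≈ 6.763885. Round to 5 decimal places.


ln(866) ≈ 6.763885.
1*ln(N)/m ≈ 1*6.763885/61 ≈ 0.11088336.
eps = sqrt(0.11088336) ≈ 0.3329915 ≈ 0.33299.

0.33299


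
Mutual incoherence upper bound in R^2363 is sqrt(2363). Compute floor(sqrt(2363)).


48^2 = 2304 <= 2363 < 2401 = 49^2, so 48 <= sqrt(2363) < 49.
floor(sqrt(2363)) = 48.

48


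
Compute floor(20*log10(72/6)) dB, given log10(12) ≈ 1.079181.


||x||/||e|| = 72/6 = 12.
log10(12) ≈ 1.079181.
20*log10(||x||/||e||) ≈ 20*1.079181 = 21.58362.
floor(21.58362) = 21.

21


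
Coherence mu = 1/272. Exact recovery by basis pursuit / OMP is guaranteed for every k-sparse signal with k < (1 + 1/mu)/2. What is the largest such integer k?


1/mu = 272.
1 + 1/mu = 273.
(1 + 1/mu)/2 = 136.5 is not an integer, so k_max = floor(136.5) = 136.

136


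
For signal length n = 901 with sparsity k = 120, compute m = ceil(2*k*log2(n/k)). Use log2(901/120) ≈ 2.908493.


log2(n/k) = log2(901/120) ≈ 2.908493.
2*k*log2(n/k) ≈ 2*120*2.908493 = 698.03832.
m = ceil(698.03832) = 699.

699


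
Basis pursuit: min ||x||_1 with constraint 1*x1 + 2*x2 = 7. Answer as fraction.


Axis intercepts:
  x1 = 7, x2 = 0: L1 = 7
  x1 = 0, x2 = 7/2: L1 = 7/2
x* = (0, 7/2)
||x*||_1 = 7/2.

7/2


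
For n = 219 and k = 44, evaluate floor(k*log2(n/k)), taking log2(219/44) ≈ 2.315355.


log2(n/k) = log2(219/44) ≈ 2.315355.
k*log2(n/k) ≈ 44*2.315355 = 101.87562.
floor(101.87562) = 101.

101


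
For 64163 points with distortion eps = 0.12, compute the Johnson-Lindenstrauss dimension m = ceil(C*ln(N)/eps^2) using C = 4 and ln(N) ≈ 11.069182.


ln(64163) ≈ 11.069182.
eps^2 = 0.12^2 = 0.0144.
C*ln(N)/eps^2 ≈ 4*11.069182/0.0144 ≈ 3074.7728.
m = ceil(3074.7728) = 3075.

3075


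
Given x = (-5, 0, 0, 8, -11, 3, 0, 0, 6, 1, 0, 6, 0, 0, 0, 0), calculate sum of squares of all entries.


Non-zero entries: [(0, -5), (3, 8), (4, -11), (5, 3), (8, 6), (9, 1), (11, 6)]
Squares: [25, 64, 121, 9, 36, 1, 36]
||x||_2^2 = sum = 292.

292


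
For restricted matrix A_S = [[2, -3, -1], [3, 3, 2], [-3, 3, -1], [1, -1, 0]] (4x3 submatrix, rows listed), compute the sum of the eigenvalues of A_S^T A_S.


Sum of eigenvalues of A_S^T A_S = trace(A_S^T A_S) = sum of squared column norms of A_S.
A_S^T A_S diagonal: [23, 28, 6].
trace = 23 + 28 + 6 = 57.

57


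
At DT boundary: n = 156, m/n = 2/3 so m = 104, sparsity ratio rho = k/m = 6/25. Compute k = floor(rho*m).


m = 2/3*156 = 104.
rho = 6/25.
rho*m = 6/25*104 = 24.96.
k = floor(24.96) = 24.

24


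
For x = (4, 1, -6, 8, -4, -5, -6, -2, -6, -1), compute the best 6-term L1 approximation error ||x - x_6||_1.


Sorted |x_i| descending: [8, 6, 6, 6, 5, 4, 4, 2, 1, 1]
Keep top 6: [8, 6, 6, 6, 5, 4]
Tail entries: [4, 2, 1, 1]
L1 error = sum of tail = 8.

8


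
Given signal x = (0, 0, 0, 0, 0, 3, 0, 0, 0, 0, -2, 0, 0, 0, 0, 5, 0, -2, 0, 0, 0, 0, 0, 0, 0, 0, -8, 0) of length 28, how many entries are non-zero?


Non-zero positions: [5, 10, 15, 17, 26].
Sparsity = 5.

5


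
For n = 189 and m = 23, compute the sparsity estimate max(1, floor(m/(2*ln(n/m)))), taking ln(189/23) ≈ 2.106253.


n/m = 189/23.
ln(n/m) ≈ 2.106253.
2*ln(n/m) ≈ 4.212506.
m/(2*ln(n/m)) ≈ 23/4.212506 ≈ 5.4599.
floor = 5.
k_max = max(1, 5) = 5.

5


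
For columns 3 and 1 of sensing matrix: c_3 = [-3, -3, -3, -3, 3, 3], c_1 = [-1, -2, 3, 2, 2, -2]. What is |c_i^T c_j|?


Inner product: -3*-1 + -3*-2 + -3*3 + -3*2 + 3*2 + 3*-2
Products: [3, 6, -9, -6, 6, -6]
Sum = -6.
|dot| = 6.

6


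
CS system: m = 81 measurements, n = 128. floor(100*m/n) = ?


100*m/n = 100*81/128 ≈ 63.2812.
floor = 63.

63


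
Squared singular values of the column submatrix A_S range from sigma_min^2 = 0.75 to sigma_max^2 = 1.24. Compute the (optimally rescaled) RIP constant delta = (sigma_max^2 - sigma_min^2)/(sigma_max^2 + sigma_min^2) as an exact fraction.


lambda_max - lambda_min = 1.24 - 0.75 = 0.49.
lambda_max + lambda_min = 1.24 + 0.75 = 1.99.
delta = 0.49/1.99 = 49/199.

49/199


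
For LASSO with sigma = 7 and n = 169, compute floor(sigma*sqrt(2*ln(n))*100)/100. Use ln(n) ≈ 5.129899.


ln(169) ≈ 5.129899.
2*ln(n) ≈ 10.259798.
sqrt(2*ln(n)) ≈ sqrt(10.259798) ≈ 3.203092.
lambda ≈ 7*3.203092 = 22.421644.
floor(lambda*100)/100 = 22.42.

22.42


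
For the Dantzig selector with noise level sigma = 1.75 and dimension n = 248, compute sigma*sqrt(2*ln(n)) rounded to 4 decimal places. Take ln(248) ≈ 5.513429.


ln(248) ≈ 5.513429.
2*ln(n) ≈ 11.026858.
sqrt(2*ln(n)) ≈ sqrt(11.026858) ≈ 3.320671.
threshold ≈ 1.75*3.320671 = 5.81117425 ≈ 5.8112.

5.8112


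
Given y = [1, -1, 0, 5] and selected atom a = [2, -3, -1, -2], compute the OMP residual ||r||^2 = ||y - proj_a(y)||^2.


a^T a = 18.
a^T y = -5.
coeff = -5/18 = -5/18.
||r||^2 = 461/18.

461/18


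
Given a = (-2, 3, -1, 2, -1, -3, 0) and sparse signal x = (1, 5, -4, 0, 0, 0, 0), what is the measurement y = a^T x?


Non-zero terms: ['-2*1', '3*5', '-1*-4']
Products: [-2, 15, 4]
y = sum = 17.

17


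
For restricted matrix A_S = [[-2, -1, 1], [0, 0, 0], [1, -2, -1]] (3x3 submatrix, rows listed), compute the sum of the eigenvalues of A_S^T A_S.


Sum of eigenvalues of A_S^T A_S = trace(A_S^T A_S) = sum of squared column norms of A_S.
A_S^T A_S diagonal: [5, 5, 2].
trace = 5 + 5 + 2 = 12.

12


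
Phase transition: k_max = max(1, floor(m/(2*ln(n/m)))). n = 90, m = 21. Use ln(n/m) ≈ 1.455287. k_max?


n/m = 90/21 = 30/7.
ln(n/m) ≈ 1.455287.
2*ln(n/m) ≈ 2.910574.
m/(2*ln(n/m)) ≈ 21/2.910574 ≈ 7.2151.
floor = 7.
k_max = max(1, 7) = 7.

7


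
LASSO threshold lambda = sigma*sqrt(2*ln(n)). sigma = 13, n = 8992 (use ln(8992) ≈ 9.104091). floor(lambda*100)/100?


ln(8992) ≈ 9.104091.
2*ln(n) ≈ 18.208182.
sqrt(2*ln(n)) ≈ sqrt(18.208182) ≈ 4.267105.
lambda ≈ 13*4.267105 = 55.472365.
floor(lambda*100)/100 = 55.47.

55.47


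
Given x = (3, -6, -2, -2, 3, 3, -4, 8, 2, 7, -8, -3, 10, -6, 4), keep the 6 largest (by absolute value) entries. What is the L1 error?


Sorted |x_i| descending: [10, 8, 8, 7, 6, 6, 4, 4, 3, 3, 3, 3, 2, 2, 2]
Keep top 6: [10, 8, 8, 7, 6, 6]
Tail entries: [4, 4, 3, 3, 3, 3, 2, 2, 2]
L1 error = sum of tail = 26.

26


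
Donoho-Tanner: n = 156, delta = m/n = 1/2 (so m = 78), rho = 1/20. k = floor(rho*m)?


m = 1/2*156 = 78.
rho = 1/20.
rho*m = 1/20*78 = 3.9.
k = floor(3.9) = 3.

3


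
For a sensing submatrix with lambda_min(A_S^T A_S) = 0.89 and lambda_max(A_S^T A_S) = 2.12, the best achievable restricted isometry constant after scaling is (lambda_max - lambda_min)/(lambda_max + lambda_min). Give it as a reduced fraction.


lambda_max - lambda_min = 2.12 - 0.89 = 1.23.
lambda_max + lambda_min = 2.12 + 0.89 = 3.01.
delta = 1.23/3.01 = 123/301.

123/301


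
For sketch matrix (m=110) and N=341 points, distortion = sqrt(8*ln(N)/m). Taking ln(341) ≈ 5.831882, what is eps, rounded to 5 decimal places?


ln(341) ≈ 5.831882.
8*ln(N)/m ≈ 8*5.831882/110 ≈ 0.42413687.
eps = sqrt(0.42413687) ≈ 0.6512579 ≈ 0.65126.

0.65126


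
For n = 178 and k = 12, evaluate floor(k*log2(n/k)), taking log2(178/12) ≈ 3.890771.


log2(n/k) = log2(178/12) ≈ 3.890771.
k*log2(n/k) ≈ 12*3.890771 = 46.689252.
floor(46.689252) = 46.

46


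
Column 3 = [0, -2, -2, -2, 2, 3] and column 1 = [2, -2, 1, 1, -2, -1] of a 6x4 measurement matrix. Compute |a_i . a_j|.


Inner product: 0*2 + -2*-2 + -2*1 + -2*1 + 2*-2 + 3*-1
Products: [0, 4, -2, -2, -4, -3]
Sum = -7.
|dot| = 7.

7


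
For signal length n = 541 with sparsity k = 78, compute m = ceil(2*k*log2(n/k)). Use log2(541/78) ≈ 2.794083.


log2(n/k) = log2(541/78) ≈ 2.794083.
2*k*log2(n/k) ≈ 2*78*2.794083 = 435.876948.
m = ceil(435.876948) = 436.

436


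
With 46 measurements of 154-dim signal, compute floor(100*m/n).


100*m/n = 100*46/154 ≈ 29.8701.
floor = 29.

29


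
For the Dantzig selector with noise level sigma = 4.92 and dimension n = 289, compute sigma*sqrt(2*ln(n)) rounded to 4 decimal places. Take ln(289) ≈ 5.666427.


ln(289) ≈ 5.666427.
2*ln(n) ≈ 11.332854.
sqrt(2*ln(n)) ≈ sqrt(11.332854) ≈ 3.36643.
threshold ≈ 4.92*3.36643 = 16.5628356 ≈ 16.5628.

16.5628


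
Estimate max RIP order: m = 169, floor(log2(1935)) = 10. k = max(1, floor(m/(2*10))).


floor(log2(1935)) = 10.
2*10 = 20.
m/(2*floor(log2(n))) = 169/20 ≈ 8.45.
floor = 8.
k = max(1, 8) = 8.

8


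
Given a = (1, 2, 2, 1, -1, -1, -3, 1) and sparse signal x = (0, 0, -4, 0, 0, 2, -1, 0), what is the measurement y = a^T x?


Non-zero terms: ['2*-4', '-1*2', '-3*-1']
Products: [-8, -2, 3]
y = sum = -7.

-7


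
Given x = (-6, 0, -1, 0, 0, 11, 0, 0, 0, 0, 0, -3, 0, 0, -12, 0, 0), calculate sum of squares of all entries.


Non-zero entries: [(0, -6), (2, -1), (5, 11), (11, -3), (14, -12)]
Squares: [36, 1, 121, 9, 144]
||x||_2^2 = sum = 311.

311


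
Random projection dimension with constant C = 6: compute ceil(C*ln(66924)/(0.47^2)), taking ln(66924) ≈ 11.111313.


ln(66924) ≈ 11.111313.
eps^2 = 0.47^2 = 0.2209.
C*ln(N)/eps^2 ≈ 6*11.111313/0.2209 ≈ 301.8012.
m = ceil(301.8012) = 302.

302


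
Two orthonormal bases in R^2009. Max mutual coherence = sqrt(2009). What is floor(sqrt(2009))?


44^2 = 1936 <= 2009 < 2025 = 45^2, so 44 <= sqrt(2009) < 45.
floor(sqrt(2009)) = 44.

44


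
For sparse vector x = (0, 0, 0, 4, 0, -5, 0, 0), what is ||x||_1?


Non-zero entries: [(3, 4), (5, -5)]
Absolute values: [4, 5]
||x||_1 = sum = 9.

9


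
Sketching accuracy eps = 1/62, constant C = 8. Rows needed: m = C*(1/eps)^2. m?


1/eps = 62.
(1/eps)^2 = 3844.
m = 8*3844 = 30752.

30752


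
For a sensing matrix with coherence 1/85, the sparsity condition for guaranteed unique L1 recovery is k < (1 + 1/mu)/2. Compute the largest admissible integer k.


1/mu = 85.
1 + 1/mu = 86.
(1 + 1/mu)/2 = 43 is an integer and the inequality is strict, so k_max = 43 - 1 = 42.

42


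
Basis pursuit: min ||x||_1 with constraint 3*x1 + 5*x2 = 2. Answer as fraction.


Axis intercepts:
  x1 = 2/3, x2 = 0: L1 = 2/3
  x1 = 0, x2 = 2/5: L1 = 2/5
x* = (0, 2/5)
||x*||_1 = 2/5.

2/5


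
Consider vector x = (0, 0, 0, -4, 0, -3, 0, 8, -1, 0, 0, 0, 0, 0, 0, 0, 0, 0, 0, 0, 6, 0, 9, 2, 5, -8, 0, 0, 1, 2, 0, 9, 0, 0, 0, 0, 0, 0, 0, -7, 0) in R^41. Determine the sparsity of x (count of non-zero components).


Non-zero positions: [3, 5, 7, 8, 20, 22, 23, 24, 25, 28, 29, 31, 39].
Sparsity = 13.

13


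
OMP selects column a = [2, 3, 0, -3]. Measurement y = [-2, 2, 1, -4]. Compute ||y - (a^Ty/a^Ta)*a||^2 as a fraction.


a^T a = 22.
a^T y = 14.
coeff = 14/22 = 7/11.
||r||^2 = 177/11.

177/11


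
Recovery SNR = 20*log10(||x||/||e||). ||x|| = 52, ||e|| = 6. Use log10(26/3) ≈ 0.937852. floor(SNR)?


||x||/||e|| = 52/6 = 26/3.
log10(26/3) ≈ 0.937852.
20*log10(||x||/||e||) ≈ 20*0.937852 = 18.75704.
floor(18.75704) = 18.

18


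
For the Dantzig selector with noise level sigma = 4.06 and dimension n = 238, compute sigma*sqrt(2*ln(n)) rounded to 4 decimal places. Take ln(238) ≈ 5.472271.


ln(238) ≈ 5.472271.
2*ln(n) ≈ 10.944542.
sqrt(2*ln(n)) ≈ sqrt(10.944542) ≈ 3.308254.
threshold ≈ 4.06*3.308254 = 13.43151124 ≈ 13.4315.

13.4315


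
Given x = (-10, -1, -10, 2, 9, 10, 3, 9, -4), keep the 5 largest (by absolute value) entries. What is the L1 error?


Sorted |x_i| descending: [10, 10, 10, 9, 9, 4, 3, 2, 1]
Keep top 5: [10, 10, 10, 9, 9]
Tail entries: [4, 3, 2, 1]
L1 error = sum of tail = 10.

10


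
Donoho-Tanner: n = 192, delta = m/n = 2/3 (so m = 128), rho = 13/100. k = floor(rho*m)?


m = 2/3*192 = 128.
rho = 13/100.
rho*m = 13/100*128 = 16.64.
k = floor(16.64) = 16.

16


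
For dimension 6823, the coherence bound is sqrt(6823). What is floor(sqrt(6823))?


82^2 = 6724 <= 6823 < 6889 = 83^2, so 82 <= sqrt(6823) < 83.
floor(sqrt(6823)) = 82.

82


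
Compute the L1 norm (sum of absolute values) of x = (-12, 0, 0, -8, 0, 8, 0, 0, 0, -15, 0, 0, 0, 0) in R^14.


Non-zero entries: [(0, -12), (3, -8), (5, 8), (9, -15)]
Absolute values: [12, 8, 8, 15]
||x||_1 = sum = 43.

43


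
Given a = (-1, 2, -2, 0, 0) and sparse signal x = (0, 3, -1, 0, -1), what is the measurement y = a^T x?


Non-zero terms: ['2*3', '-2*-1', '0*-1']
Products: [6, 2, 0]
y = sum = 8.

8


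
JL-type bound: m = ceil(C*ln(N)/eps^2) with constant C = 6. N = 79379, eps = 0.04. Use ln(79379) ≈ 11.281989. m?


ln(79379) ≈ 11.281989.
eps^2 = 0.04^2 = 0.0016.
C*ln(N)/eps^2 ≈ 6*11.281989/0.0016 ≈ 42307.4587.
m = ceil(42307.4587) = 42308.

42308


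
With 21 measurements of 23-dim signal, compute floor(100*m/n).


100*m/n = 100*21/23 ≈ 91.3043.
floor = 91.

91


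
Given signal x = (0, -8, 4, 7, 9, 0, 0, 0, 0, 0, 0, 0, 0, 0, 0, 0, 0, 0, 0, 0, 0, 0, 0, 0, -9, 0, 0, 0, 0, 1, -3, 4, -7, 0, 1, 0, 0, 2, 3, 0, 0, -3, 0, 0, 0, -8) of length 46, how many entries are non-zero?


Non-zero positions: [1, 2, 3, 4, 24, 29, 30, 31, 32, 34, 37, 38, 41, 45].
Sparsity = 14.

14


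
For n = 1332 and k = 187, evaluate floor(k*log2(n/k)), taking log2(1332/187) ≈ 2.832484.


log2(n/k) = log2(1332/187) ≈ 2.832484.
k*log2(n/k) ≈ 187*2.832484 = 529.674508.
floor(529.674508) = 529.

529


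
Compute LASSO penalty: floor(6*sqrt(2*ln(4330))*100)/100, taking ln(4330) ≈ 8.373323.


ln(4330) ≈ 8.373323.
2*ln(n) ≈ 16.746646.
sqrt(2*ln(n)) ≈ sqrt(16.746646) ≈ 4.092267.
lambda ≈ 6*4.092267 = 24.553602.
floor(lambda*100)/100 = 24.55.

24.55


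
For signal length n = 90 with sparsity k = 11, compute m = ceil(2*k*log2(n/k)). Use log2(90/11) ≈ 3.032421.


log2(n/k) = log2(90/11) ≈ 3.032421.
2*k*log2(n/k) ≈ 2*11*3.032421 = 66.713262.
m = ceil(66.713262) = 67.

67


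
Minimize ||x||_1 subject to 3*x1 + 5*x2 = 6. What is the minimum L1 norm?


Axis intercepts:
  x1 = 2, x2 = 0: L1 = 2
  x1 = 0, x2 = 6/5: L1 = 6/5
x* = (0, 6/5)
||x*||_1 = 6/5.

6/5


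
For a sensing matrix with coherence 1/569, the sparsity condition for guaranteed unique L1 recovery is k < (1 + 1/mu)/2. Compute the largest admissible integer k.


1/mu = 569.
1 + 1/mu = 570.
(1 + 1/mu)/2 = 285 is an integer and the inequality is strict, so k_max = 285 - 1 = 284.

284


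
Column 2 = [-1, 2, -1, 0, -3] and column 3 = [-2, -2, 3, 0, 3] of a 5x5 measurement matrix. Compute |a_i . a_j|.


Inner product: -1*-2 + 2*-2 + -1*3 + 0*0 + -3*3
Products: [2, -4, -3, 0, -9]
Sum = -14.
|dot| = 14.

14


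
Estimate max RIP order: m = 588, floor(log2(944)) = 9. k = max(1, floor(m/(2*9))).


floor(log2(944)) = 9.
2*9 = 18.
m/(2*floor(log2(n))) = 588/18 ≈ 32.6667.
floor = 32.
k = max(1, 32) = 32.

32


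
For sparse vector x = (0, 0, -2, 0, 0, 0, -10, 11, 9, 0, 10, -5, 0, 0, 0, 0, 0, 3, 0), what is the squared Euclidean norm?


Non-zero entries: [(2, -2), (6, -10), (7, 11), (8, 9), (10, 10), (11, -5), (17, 3)]
Squares: [4, 100, 121, 81, 100, 25, 9]
||x||_2^2 = sum = 440.

440


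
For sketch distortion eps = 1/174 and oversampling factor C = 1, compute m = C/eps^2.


1/eps = 174.
(1/eps)^2 = 30276.
m = 1*30276 = 30276.

30276


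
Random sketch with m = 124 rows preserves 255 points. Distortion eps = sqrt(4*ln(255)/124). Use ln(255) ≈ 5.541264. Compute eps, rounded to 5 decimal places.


ln(255) ≈ 5.541264.
4*ln(N)/m ≈ 4*5.541264/124 ≈ 0.17875045.
eps = sqrt(0.17875045) ≈ 0.4227889 ≈ 0.42279.

0.42279


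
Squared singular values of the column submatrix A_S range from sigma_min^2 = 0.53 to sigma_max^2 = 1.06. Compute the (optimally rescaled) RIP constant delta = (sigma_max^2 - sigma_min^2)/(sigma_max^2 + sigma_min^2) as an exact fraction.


lambda_max - lambda_min = 1.06 - 0.53 = 0.53.
lambda_max + lambda_min = 1.06 + 0.53 = 1.59.
delta = 0.53/1.59 = 53/159 = 1/3.

1/3


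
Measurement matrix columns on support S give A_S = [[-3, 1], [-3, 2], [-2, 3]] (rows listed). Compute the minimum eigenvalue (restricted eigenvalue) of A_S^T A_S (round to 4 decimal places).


A_S^T A_S = [[22, -15], [-15, 14]].
trace = 36.
det = 83.
disc = trace^2 - 4*det = 1296 - 4*83 = 964.
sqrt(964) ≈ 31.048349.
lam_min = (36 - sqrt(964))/2 ≈ (36 - 31.048349)/2 = 2.4758255 ≈ 2.4758.

2.4758


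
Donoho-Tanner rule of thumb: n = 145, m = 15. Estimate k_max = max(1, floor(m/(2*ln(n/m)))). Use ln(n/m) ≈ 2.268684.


n/m = 145/15 = 29/3.
ln(n/m) ≈ 2.268684.
2*ln(n/m) ≈ 4.537368.
m/(2*ln(n/m)) ≈ 15/4.537368 ≈ 3.3059.
floor = 3.
k_max = max(1, 3) = 3.

3


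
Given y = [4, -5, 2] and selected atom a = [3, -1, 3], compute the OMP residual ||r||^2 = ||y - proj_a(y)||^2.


a^T a = 19.
a^T y = 23.
coeff = 23/19 = 23/19.
||r||^2 = 326/19.

326/19


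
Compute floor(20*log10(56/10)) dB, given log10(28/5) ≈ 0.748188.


||x||/||e|| = 56/10 = 28/5.
log10(28/5) ≈ 0.748188.
20*log10(||x||/||e||) ≈ 20*0.748188 = 14.96376.
floor(14.96376) = 14.

14


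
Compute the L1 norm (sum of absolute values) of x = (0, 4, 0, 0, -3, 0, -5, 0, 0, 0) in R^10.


Non-zero entries: [(1, 4), (4, -3), (6, -5)]
Absolute values: [4, 3, 5]
||x||_1 = sum = 12.

12


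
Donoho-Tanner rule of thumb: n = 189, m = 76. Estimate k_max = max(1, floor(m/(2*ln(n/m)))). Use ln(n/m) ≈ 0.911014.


n/m = 189/76.
ln(n/m) ≈ 0.911014.
2*ln(n/m) ≈ 1.822028.
m/(2*ln(n/m)) ≈ 76/1.822028 ≈ 41.7118.
floor = 41.
k_max = max(1, 41) = 41.

41


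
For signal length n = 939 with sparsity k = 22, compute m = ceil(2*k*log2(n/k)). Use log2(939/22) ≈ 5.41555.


log2(n/k) = log2(939/22) ≈ 5.41555.
2*k*log2(n/k) ≈ 2*22*5.41555 = 238.2842.
m = ceil(238.2842) = 239.

239


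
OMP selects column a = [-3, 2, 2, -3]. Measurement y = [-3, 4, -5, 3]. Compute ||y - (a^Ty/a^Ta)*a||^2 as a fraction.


a^T a = 26.
a^T y = -2.
coeff = -2/26 = -1/13.
||r||^2 = 765/13.

765/13


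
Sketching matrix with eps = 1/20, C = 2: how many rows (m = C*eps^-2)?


1/eps = 20.
(1/eps)^2 = 400.
m = 2*400 = 800.

800


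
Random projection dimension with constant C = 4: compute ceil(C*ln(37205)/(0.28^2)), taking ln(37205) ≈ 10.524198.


ln(37205) ≈ 10.524198.
eps^2 = 0.28^2 = 0.0784.
C*ln(N)/eps^2 ≈ 4*10.524198/0.0784 ≈ 536.9489.
m = ceil(536.9489) = 537.

537


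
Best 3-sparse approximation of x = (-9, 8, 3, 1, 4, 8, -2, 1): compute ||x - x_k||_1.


Sorted |x_i| descending: [9, 8, 8, 4, 3, 2, 1, 1]
Keep top 3: [9, 8, 8]
Tail entries: [4, 3, 2, 1, 1]
L1 error = sum of tail = 11.

11


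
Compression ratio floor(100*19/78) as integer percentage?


100*m/n = 100*19/78 ≈ 24.359.
floor = 24.

24


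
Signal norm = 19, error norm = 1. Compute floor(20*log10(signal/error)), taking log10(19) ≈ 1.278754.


||x||/||e|| = 19/1 = 19.
log10(19) ≈ 1.278754.
20*log10(||x||/||e||) ≈ 20*1.278754 = 25.57508.
floor(25.57508) = 25.

25


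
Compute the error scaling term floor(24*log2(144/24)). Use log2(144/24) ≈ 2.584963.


log2(n/k) = log2(144/24) ≈ 2.584963.
k*log2(n/k) ≈ 24*2.584963 = 62.039112.
floor(62.039112) = 62.

62


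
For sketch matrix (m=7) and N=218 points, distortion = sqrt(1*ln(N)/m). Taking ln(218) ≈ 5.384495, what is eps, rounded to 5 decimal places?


ln(218) ≈ 5.384495.
1*ln(N)/m ≈ 1*5.384495/7 ≈ 0.76921357.
eps = sqrt(0.76921357) ≈ 0.8770482 ≈ 0.87705.

0.87705


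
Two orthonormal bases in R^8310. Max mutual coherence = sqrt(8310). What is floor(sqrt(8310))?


91^2 = 8281 <= 8310 < 8464 = 92^2, so 91 <= sqrt(8310) < 92.
floor(sqrt(8310)) = 91.

91


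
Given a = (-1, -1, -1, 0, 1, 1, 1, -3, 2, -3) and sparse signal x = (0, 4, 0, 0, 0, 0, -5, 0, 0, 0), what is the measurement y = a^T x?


Non-zero terms: ['-1*4', '1*-5']
Products: [-4, -5]
y = sum = -9.

-9
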